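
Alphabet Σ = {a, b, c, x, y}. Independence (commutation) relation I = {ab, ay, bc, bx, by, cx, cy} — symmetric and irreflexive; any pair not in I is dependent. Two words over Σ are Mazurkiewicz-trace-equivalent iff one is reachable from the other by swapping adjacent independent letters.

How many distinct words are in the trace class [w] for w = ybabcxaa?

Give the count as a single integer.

140

#0=y has no predecessor
#1=b has no predecessor
#2=a has no predecessor
#3=b depends on [1:b]
#4=c depends on [2:a]
#5=x depends on [0:y, 2:a]
#6=a depends on [4:c, 5:x]
#7=a depends on [6:a]
sources: [0:y, 1:b, 2:a]
N(rest) = Σ N(rest − s) over sources s of rest; N(one piece) = 1:
  size 1 → [3]=1  [7]=1
  size 2 → [1,3]=1  [3,7]=2  [6,7]=1
  size 3 → [1,3,7]=3  [3,6,7]=3  [4,6,7]=1  [5,6,7]=1
  size 4 → [0,5,6,7]=1  [1,3,6,7]=6  [3,4,6,7]=4  [3,5,6,7]=4  [4,5,6,7]=2
  size 5 → [0,3,5,6,7]=5  [0,4,5,6,7]=3  [1,3,4,6,7]=10  [1,3,5,6,7]=10  [2,4,5,6,7]=2  [3,4,5,6,7]=10
  size 6 → [0,1,3,5,6,7]=15  [0,2,4,5,6,7]=5  [0,3,4,5,6,7]=18  [1,3,4,5,6,7]=30  [2,3,4,5,6,7]=12
  first=0(y) contributes 42
  first=1(b) contributes 35
  first=2(a) contributes 63
|[w]| = 140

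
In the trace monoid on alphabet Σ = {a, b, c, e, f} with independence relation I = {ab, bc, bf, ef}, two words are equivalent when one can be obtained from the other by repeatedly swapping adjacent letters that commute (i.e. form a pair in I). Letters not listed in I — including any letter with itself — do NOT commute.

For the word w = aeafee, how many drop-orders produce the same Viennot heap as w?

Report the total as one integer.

drop 0:a onto floor
drop 1:e onto {0:a}
drop 2:a onto {1:e}
drop 3:f onto {2:a}
drop 4:e onto {2:a}
drop 5:e onto {4:e}
ground layer = {0:a}
drop-orders for the pieces not yet dropped (sum over which currently-grounded one goes next):
  1 to go: {3} 1  {5} 1
  2 to go: {3,5} 2  {4,5} 1
  3 to go: {3,4,5} 3
  4 to go: {2,3,4,5} 3
  if 0:a drops first: 3 orders

3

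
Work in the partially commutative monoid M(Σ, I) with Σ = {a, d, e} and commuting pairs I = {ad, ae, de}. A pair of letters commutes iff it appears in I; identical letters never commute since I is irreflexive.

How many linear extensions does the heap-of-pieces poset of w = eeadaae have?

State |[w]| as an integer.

140

0(e) covers ∅
1(e) covers 0:e
2(a) covers ∅
3(d) covers ∅
4(a) covers 2:a
5(a) covers 4:a
6(e) covers 1:e
floor of heap: 0:e, 2:a, 3:d
completions by unplaced set U, small U first (add the entries for U minus each lowest piece of U):
  |U|=1: {3}:1  {5}:1  {6}:1
  |U|=2: {1,6}:1  {3,5}:2  {3,6}:2  {4,5}:1  {5,6}:2
  |U|=3: {0,1,6}:1  {1,3,6}:3  {1,5,6}:3  {2,4,5}:1  {3,4,5}:3  {3,5,6}:6  {4,5,6}:3
  |U|=4: {0,1,3,6}:4  {0,1,5,6}:4  {1,3,5,6}:12  {1,4,5,6}:6  {2,3,4,5}:4  {2,4,5,6}:4  {3,4,5,6}:12
  |U|=5: {0,1,3,5,6}:20  {0,1,4,5,6}:10  {1,2,4,5,6}:10  {1,3,4,5,6}:30  {2,3,4,5,6}:20
  start at 0(e): 60
  start at 2(a): 60
  start at 3(d): 20
sum over floor = 140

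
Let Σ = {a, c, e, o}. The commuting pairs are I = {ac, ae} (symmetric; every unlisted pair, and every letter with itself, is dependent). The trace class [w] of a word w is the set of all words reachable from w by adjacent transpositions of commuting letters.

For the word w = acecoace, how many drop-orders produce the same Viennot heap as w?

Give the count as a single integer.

piece 0:a — minimal
piece 1:c — minimal
piece 2:e rests on {1:c}
piece 3:c rests on {2:e}
piece 4:o rests on {0:a, 3:c}
piece 5:a rests on {4:o}
piece 6:c rests on {4:o}
piece 7:e rests on {6:c}
minimal pieces: {0:a, 1:c}
ways to finish when only these pieces remain (= sum over removing one remaining piece with nothing left below it):
  1 left: {5}→1  {7}→1
  2 left: {5,7}→2  {6,7}→1
  3 left: {5,6,7}→3
  4 left: {4,5,6,7}→3
  5 left: {0,4,5,6,7}→3  {3,4,5,6,7}→3
  6 left: {0,3,4,5,6,7}→6  {2,3,4,5,6,7}→3
  placing 0:a first → 3 extensions
  placing 1:c first → 9 extensions
total linear extensions = 12

12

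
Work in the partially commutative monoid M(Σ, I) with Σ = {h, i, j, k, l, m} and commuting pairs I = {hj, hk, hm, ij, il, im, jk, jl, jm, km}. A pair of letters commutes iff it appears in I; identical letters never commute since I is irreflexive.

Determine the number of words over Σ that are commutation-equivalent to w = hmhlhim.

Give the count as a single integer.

0(h) covers ∅
1(m) covers ∅
2(h) covers 0:h
3(l) covers 1:m, 2:h
4(h) covers 3:l
5(i) covers 4:h
6(m) covers 3:l
floor of heap: 0:h, 1:m
completions by unplaced set U, small U first (add the entries for U minus each lowest piece of U):
  |U|=1: {5}:1  {6}:1
  |U|=2: {4,5}:1  {5,6}:2
  |U|=3: {4,5,6}:3
  |U|=4: {3,4,5,6}:3
  |U|=5: {1,3,4,5,6}:3  {2,3,4,5,6}:3
  start at 0(h): 6
  start at 1(m): 3
sum over floor = 9

9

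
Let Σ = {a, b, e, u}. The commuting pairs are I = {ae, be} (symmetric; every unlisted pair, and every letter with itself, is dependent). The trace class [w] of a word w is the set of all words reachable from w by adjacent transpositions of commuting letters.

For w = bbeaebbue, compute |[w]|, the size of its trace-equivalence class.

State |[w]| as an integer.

21

#0=b has no predecessor
#1=b depends on [0:b]
#2=e has no predecessor
#3=a depends on [1:b]
#4=e depends on [2:e]
#5=b depends on [3:a]
#6=b depends on [5:b]
#7=u depends on [4:e, 6:b]
#8=e depends on [7:u]
sources: [0:b, 2:e]
N(rest) = Σ N(rest − s) over sources s of rest; N(one piece) = 1:
  size 1 → [8]=1
  size 2 → [7,8]=1
  size 3 → [4,7,8]=1  [6,7,8]=1
  size 4 → [2,4,7,8]=1  [4,6,7,8]=2  [5,6,7,8]=1
  size 5 → [2,4,6,7,8]=3  [3,5,6,7,8]=1  [4,5,6,7,8]=3
  size 6 → [1,3,5,6,7,8]=1  [2,4,5,6,7,8]=6  [3,4,5,6,7,8]=4
  size 7 → [0,1,3,5,6,7,8]=1  [1,3,4,5,6,7,8]=5  [2,3,4,5,6,7,8]=10
  first=0(b) contributes 15
  first=2(e) contributes 6
|[w]| = 21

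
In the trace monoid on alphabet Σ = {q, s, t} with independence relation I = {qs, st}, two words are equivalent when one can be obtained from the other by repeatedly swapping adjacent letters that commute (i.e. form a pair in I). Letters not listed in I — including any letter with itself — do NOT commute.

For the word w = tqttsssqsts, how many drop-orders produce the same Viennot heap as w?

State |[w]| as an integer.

#0=t has no predecessor
#1=q depends on [0:t]
#2=t depends on [1:q]
#3=t depends on [2:t]
#4=s has no predecessor
#5=s depends on [4:s]
#6=s depends on [5:s]
#7=q depends on [3:t]
#8=s depends on [6:s]
#9=t depends on [7:q]
#10=s depends on [8:s]
sources: [0:t, 4:s]
N(rest) = Σ N(rest − s) over sources s of rest; N(one piece) = 1:
  size 1 → [9]=1  [10]=1
  size 2 → [7,9]=1  [8,10]=1  [9,10]=2
  size 3 → [3,7,9]=1  [6,8,10]=1  [7,9,10]=3  [8,9,10]=3
  size 4 → [2,3,7,9]=1  [3,7,9,10]=4  [5,6,8,10]=1  [6,8,9,10]=4  [7,8,9,10]=6
  size 5 → [1,2,3,7,9]=1  [2,3,7,9,10]=5  [3,7,8,9,10]=10  [4,5,6,8,10]=1  [5,6,8,9,10]=5  [6,7,8,9,10]=10
  size 6 → [0,1,2,3,7,9]=1  [1,2,3,7,9,10]=6  [2,3,7,8,9,10]=15  [3,6,7,8,9,10]=20  [4,5,6,8,9,10]=6  [5,6,7,8,9,10]=15
  size 7 → [0,1,2,3,7,9,10]=7  [1,2,3,7,8,9,10]=21  [2,3,6,7,8,9,10]=35  [3,5,6,7,8,9,10]=35  [4,5,6,7,8,9,10]=21
  size 8 → [0,1,2,3,7,8,9,10]=28  [1,2,3,6,7,8,9,10]=56  [2,3,5,6,7,8,9,10]=70  [3,4,5,6,7,8,9,10]=56
  size 9 → [0,1,2,3,6,7,8,9,10]=84  [1,2,3,5,6,7,8,9,10]=126  [2,3,4,5,6,7,8,9,10]=126
  first=0(t) contributes 252
  first=4(s) contributes 210
|[w]| = 462

462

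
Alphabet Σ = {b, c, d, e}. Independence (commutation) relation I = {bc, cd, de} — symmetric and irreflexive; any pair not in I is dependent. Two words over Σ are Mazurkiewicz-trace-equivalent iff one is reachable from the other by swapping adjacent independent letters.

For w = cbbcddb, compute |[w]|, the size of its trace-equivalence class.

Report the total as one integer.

drop 0:c onto floor
drop 1:b onto floor
drop 2:b onto {1:b}
drop 3:c onto {0:c}
drop 4:d onto {2:b}
drop 5:d onto {4:d}
drop 6:b onto {5:d}
ground layer = {0:c, 1:b}
drop-orders for the pieces not yet dropped (sum over which currently-grounded one goes next):
  1 to go: {3} 1  {6} 1
  2 to go: {0,3} 1  {3,6} 2  {5,6} 1
  3 to go: {0,3,6} 3  {3,5,6} 3  {4,5,6} 1
  4 to go: {0,3,5,6} 6  {2,4,5,6} 1  {3,4,5,6} 4
  5 to go: {0,3,4,5,6} 10  {1,2,4,5,6} 1  {2,3,4,5,6} 5
  if 0:c drops first: 6 orders
  if 1:b drops first: 15 orders
heap linearizations: 21

21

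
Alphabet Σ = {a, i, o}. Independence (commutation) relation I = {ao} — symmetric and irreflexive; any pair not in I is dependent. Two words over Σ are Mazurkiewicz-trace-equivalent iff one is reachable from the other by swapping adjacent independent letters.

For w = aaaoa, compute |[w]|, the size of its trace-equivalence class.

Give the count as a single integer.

5

piece 0:a — minimal
piece 1:a rests on {0:a}
piece 2:a rests on {1:a}
piece 3:o — minimal
piece 4:a rests on {2:a}
minimal pieces: {0:a, 3:o}
ways to finish when only these pieces remain (= sum over removing one remaining piece with nothing left below it):
  1 left: {3}→1  {4}→1
  2 left: {2,4}→1  {3,4}→2
  3 left: {1,2,4}→1  {2,3,4}→3
  placing 0:a first → 4 extensions
  placing 3:o first → 1 extensions
total linear extensions = 5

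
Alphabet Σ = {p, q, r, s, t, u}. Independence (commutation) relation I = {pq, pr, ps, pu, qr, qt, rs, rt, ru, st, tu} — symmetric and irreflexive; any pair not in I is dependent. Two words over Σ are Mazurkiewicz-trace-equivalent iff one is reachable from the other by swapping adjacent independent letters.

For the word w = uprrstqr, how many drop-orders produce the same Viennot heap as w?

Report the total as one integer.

drop 0:u onto floor
drop 1:p onto floor
drop 2:r onto floor
drop 3:r onto {2:r}
drop 4:s onto {0:u}
drop 5:t onto {1:p}
drop 6:q onto {4:s}
drop 7:r onto {3:r}
ground layer = {0:u, 1:p, 2:r}
drop-orders for the pieces not yet dropped (sum over which currently-grounded one goes next):
  1 to go: {5} 1  {6} 1  {7} 1
  2 to go: {1,5} 1  {3,7} 1  {4,6} 1  {5,6} 2  {5,7} 2  {6,7} 2
  3 to go: {0,4,6} 1  {1,5,6} 3  {1,5,7} 3  {2,3,7} 1  {3,5,7} 3  {3,6,7} 3  {4,5,6} 3  {4,6,7} 3  {5,6,7} 6
  4 to go: {0,4,5,6} 4  {0,4,6,7} 4  {1,3,5,7} 6  {1,4,5,6} 6  {1,5,6,7} 12  {2,3,5,7} 4  {2,3,6,7} 4  {3,4,6,7} 6  {3,5,6,7} 12  {4,5,6,7} 12
  5 to go: {0,1,4,5,6} 10  {0,3,4,6,7} 10  {0,4,5,6,7} 20  {1,2,3,5,7} 10  {1,3,5,6,7} 30  {1,4,5,6,7} 30  {2,3,4,6,7} 10  {2,3,5,6,7} 20  {3,4,5,6,7} 30
  6 to go: {0,1,4,5,6,7} 60  {0,2,3,4,6,7} 20  {0,3,4,5,6,7} 60  {1,2,3,5,6,7} 60  {1,3,4,5,6,7} 90  {2,3,4,5,6,7} 60
  if 0:u drops first: 210 orders
  if 1:p drops first: 140 orders
  if 2:r drops first: 210 orders
heap linearizations: 560

560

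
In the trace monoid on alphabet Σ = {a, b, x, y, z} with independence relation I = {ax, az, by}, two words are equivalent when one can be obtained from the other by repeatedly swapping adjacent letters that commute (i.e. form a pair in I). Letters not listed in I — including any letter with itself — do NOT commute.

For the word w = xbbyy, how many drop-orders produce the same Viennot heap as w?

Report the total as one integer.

6

#0=x has no predecessor
#1=b depends on [0:x]
#2=b depends on [1:b]
#3=y depends on [0:x]
#4=y depends on [3:y]
sources: [0:x]
N(rest) = Σ N(rest − s) over sources s of rest; N(one piece) = 1:
  size 1 → [2]=1  [4]=1
  size 2 → [1,2]=1  [2,4]=2  [3,4]=1
  size 3 → [1,2,4]=3  [2,3,4]=3
  first=0(x) contributes 6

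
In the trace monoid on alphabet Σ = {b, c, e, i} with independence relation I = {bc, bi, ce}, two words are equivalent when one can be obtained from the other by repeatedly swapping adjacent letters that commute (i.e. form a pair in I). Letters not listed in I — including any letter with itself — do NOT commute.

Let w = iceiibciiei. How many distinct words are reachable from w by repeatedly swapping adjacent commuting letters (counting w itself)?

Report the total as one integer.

13

piece 0:i — minimal
piece 1:c rests on {0:i}
piece 2:e rests on {0:i}
piece 3:i rests on {1:c, 2:e}
piece 4:i rests on {3:i}
piece 5:b rests on {2:e}
piece 6:c rests on {4:i}
piece 7:i rests on {6:c}
piece 8:i rests on {7:i}
piece 9:e rests on {5:b, 8:i}
piece 10:i rests on {9:e}
minimal pieces: {0:i}
ways to finish when only these pieces remain (= sum over removing one remaining piece with nothing left below it):
  1 left: {10}→1
  2 left: {9,10}→1
  3 left: {5,9,10}→1  {8,9,10}→1
  4 left: {5,8,9,10}→2  {7,8,9,10}→1
  5 left: {5,7,8,9,10}→3  {6,7,8,9,10}→1
  6 left: {4,6,7,8,9,10}→1  {5,6,7,8,9,10}→4
  7 left: {3,4,6,7,8,9,10}→1  {4,5,6,7,8,9,10}→5
  8 left: {1,3,4,6,7,8,9,10}→1  {3,4,5,6,7,8,9,10}→6
  9 left: {1,3,4,5,6,7,8,9,10}→7  {2,3,4,5,6,7,8,9,10}→6
  placing 0:i first → 13 extensions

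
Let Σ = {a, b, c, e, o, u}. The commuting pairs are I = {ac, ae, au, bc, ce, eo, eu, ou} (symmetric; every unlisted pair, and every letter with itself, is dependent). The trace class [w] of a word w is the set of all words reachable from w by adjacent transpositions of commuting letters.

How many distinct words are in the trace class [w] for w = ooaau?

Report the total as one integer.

5

0(o) covers ∅
1(o) covers 0:o
2(a) covers 1:o
3(a) covers 2:a
4(u) covers ∅
floor of heap: 0:o, 4:u
completions by unplaced set U, small U first (add the entries for U minus each lowest piece of U):
  |U|=1: {3}:1  {4}:1
  |U|=2: {2,3}:1  {3,4}:2
  |U|=3: {1,2,3}:1  {2,3,4}:3
  start at 0(o): 4
  start at 4(u): 1
sum over floor = 5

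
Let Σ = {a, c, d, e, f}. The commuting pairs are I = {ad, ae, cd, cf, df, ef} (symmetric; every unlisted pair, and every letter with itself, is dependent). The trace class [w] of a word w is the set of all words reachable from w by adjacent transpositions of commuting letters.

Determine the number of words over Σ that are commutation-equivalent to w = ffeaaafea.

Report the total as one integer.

drop 0:f onto floor
drop 1:f onto {0:f}
drop 2:e onto floor
drop 3:a onto {1:f}
drop 4:a onto {3:a}
drop 5:a onto {4:a}
drop 6:f onto {5:a}
drop 7:e onto {2:e}
drop 8:a onto {6:f}
ground layer = {0:f, 2:e}
drop-orders for the pieces not yet dropped (sum over which currently-grounded one goes next):
  1 to go: {7} 1  {8} 1
  2 to go: {2,7} 1  {6,8} 1  {7,8} 2
  3 to go: {2,7,8} 3  {5,6,8} 1  {6,7,8} 3
  4 to go: {2,6,7,8} 6  {4,5,6,8} 1  {5,6,7,8} 4
  5 to go: {2,5,6,7,8} 10  {3,4,5,6,8} 1  {4,5,6,7,8} 5
  6 to go: {1,3,4,5,6,8} 1  {2,4,5,6,7,8} 15  {3,4,5,6,7,8} 6
  7 to go: {0,1,3,4,5,6,8} 1  {1,3,4,5,6,7,8} 7  {2,3,4,5,6,7,8} 21
  if 0:f drops first: 28 orders
  if 2:e drops first: 8 orders
heap linearizations: 36

36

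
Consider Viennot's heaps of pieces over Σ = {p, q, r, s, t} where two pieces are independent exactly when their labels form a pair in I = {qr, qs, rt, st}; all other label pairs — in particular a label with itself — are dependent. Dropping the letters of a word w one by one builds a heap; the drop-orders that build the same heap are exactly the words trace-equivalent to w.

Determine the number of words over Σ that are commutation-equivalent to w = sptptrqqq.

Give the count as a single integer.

0(s) covers ∅
1(p) covers 0:s
2(t) covers 1:p
3(p) covers 2:t
4(t) covers 3:p
5(r) covers 3:p
6(q) covers 4:t
7(q) covers 6:q
8(q) covers 7:q
floor of heap: 0:s
completions by unplaced set U, small U first (add the entries for U minus each lowest piece of U):
  |U|=1: {5}:1  {8}:1
  |U|=2: {5,8}:2  {7,8}:1
  |U|=3: {5,7,8}:3  {6,7,8}:1
  |U|=4: {4,6,7,8}:1  {5,6,7,8}:4
  |U|=5: {4,5,6,7,8}:5
  |U|=6: {3,4,5,6,7,8}:5
  |U|=7: {2,3,4,5,6,7,8}:5
  start at 0(s): 5

5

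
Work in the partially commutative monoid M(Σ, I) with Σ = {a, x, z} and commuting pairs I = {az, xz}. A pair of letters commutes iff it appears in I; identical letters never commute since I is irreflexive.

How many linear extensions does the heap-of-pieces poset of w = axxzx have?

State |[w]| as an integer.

drop 0:a onto floor
drop 1:x onto {0:a}
drop 2:x onto {1:x}
drop 3:z onto floor
drop 4:x onto {2:x}
ground layer = {0:a, 3:z}
drop-orders for the pieces not yet dropped (sum over which currently-grounded one goes next):
  1 to go: {3} 1  {4} 1
  2 to go: {2,4} 1  {3,4} 2
  3 to go: {1,2,4} 1  {2,3,4} 3
  if 0:a drops first: 4 orders
  if 3:z drops first: 1 orders
heap linearizations: 5

5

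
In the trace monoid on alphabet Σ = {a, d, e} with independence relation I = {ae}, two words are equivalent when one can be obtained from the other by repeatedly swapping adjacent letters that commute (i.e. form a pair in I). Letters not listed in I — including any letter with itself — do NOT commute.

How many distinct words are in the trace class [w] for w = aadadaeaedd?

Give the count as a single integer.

piece 0:a — minimal
piece 1:a rests on {0:a}
piece 2:d rests on {1:a}
piece 3:a rests on {2:d}
piece 4:d rests on {3:a}
piece 5:a rests on {4:d}
piece 6:e rests on {4:d}
piece 7:a rests on {5:a}
piece 8:e rests on {6:e}
piece 9:d rests on {7:a, 8:e}
piece 10:d rests on {9:d}
minimal pieces: {0:a}
ways to finish when only these pieces remain (= sum over removing one remaining piece with nothing left below it):
  1 left: {10}→1
  2 left: {9,10}→1
  3 left: {7,9,10}→1  {8,9,10}→1
  4 left: {5,7,9,10}→1  {6,8,9,10}→1  {7,8,9,10}→2
  5 left: {5,7,8,9,10}→3  {6,7,8,9,10}→3
  6 left: {5,6,7,8,9,10}→6
  7 left: {4,5,6,7,8,9,10}→6
  8 left: {3,4,5,6,7,8,9,10}→6
  9 left: {2,3,4,5,6,7,8,9,10}→6
  placing 0:a first → 6 extensions

6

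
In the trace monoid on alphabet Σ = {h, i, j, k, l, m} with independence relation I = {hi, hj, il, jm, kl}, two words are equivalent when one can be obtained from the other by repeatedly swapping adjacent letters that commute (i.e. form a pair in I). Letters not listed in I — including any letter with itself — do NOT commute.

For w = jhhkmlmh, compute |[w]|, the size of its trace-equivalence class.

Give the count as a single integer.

3

piece 0:j — minimal
piece 1:h — minimal
piece 2:h rests on {1:h}
piece 3:k rests on {0:j, 2:h}
piece 4:m rests on {3:k}
piece 5:l rests on {4:m}
piece 6:m rests on {5:l}
piece 7:h rests on {6:m}
minimal pieces: {0:j, 1:h}
ways to finish when only these pieces remain (= sum over removing one remaining piece with nothing left below it):
  1 left: {7}→1
  2 left: {6,7}→1
  3 left: {5,6,7}→1
  4 left: {4,5,6,7}→1
  5 left: {3,4,5,6,7}→1
  6 left: {0,3,4,5,6,7}→1  {2,3,4,5,6,7}→1
  placing 0:j first → 1 extensions
  placing 1:h first → 2 extensions
total linear extensions = 3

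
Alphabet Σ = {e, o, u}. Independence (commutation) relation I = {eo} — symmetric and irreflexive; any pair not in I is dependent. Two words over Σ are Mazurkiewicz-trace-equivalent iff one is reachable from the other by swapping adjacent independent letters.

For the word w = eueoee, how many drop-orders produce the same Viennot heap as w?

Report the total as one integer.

4

#0=e has no predecessor
#1=u depends on [0:e]
#2=e depends on [1:u]
#3=o depends on [1:u]
#4=e depends on [2:e]
#5=e depends on [4:e]
sources: [0:e]
N(rest) = Σ N(rest − s) over sources s of rest; N(one piece) = 1:
  size 1 → [3]=1  [5]=1
  size 2 → [3,5]=2  [4,5]=1
  size 3 → [2,4,5]=1  [3,4,5]=3
  size 4 → [2,3,4,5]=4
  first=0(e) contributes 4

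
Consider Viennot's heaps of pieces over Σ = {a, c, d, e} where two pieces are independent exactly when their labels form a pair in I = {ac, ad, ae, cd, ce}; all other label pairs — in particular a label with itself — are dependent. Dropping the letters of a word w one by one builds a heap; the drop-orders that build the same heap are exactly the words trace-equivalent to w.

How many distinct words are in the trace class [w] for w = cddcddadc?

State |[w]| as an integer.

504

drop 0:c onto floor
drop 1:d onto floor
drop 2:d onto {1:d}
drop 3:c onto {0:c}
drop 4:d onto {2:d}
drop 5:d onto {4:d}
drop 6:a onto floor
drop 7:d onto {5:d}
drop 8:c onto {3:c}
ground layer = {0:c, 1:d, 6:a}
drop-orders for the pieces not yet dropped (sum over which currently-grounded one goes next):
  1 to go: {6} 1  {7} 1  {8} 1
  2 to go: {3,8} 1  {5,7} 1  {6,7} 2  {6,8} 2  {7,8} 2
  3 to go: {0,3,8} 1  {3,6,8} 3  {3,7,8} 3  {4,5,7} 1  {5,6,7} 3  {5,7,8} 3  {6,7,8} 6
  4 to go: {0,3,6,8} 4  {0,3,7,8} 4  {2,4,5,7} 1  {3,5,7,8} 6  {3,6,7,8} 12  {4,5,6,7} 4  {4,5,7,8} 4  {5,6,7,8} 12
  5 to go: {0,3,5,7,8} 10  {0,3,6,7,8} 20  {1,2,4,5,7} 1  {2,4,5,6,7} 5  {2,4,5,7,8} 5  {3,4,5,7,8} 10  {3,5,6,7,8} 30  {4,5,6,7,8} 20
  6 to go: {0,3,4,5,7,8} 20  {0,3,5,6,7,8} 60  {1,2,4,5,6,7} 6  {1,2,4,5,7,8} 6  {2,3,4,5,7,8} 15  {2,4,5,6,7,8} 30  {3,4,5,6,7,8} 60
  7 to go: {0,2,3,4,5,7,8} 35  {0,3,4,5,6,7,8} 140  {1,2,3,4,5,7,8} 21  {1,2,4,5,6,7,8} 42  {2,3,4,5,6,7,8} 105
  if 0:c drops first: 168 orders
  if 1:d drops first: 280 orders
  if 6:a drops first: 56 orders
heap linearizations: 504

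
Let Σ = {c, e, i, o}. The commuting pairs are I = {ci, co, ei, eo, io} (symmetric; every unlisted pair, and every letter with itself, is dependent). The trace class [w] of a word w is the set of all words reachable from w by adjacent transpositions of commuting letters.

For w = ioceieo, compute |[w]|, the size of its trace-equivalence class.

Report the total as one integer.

210

drop 0:i onto floor
drop 1:o onto floor
drop 2:c onto floor
drop 3:e onto {2:c}
drop 4:i onto {0:i}
drop 5:e onto {3:e}
drop 6:o onto {1:o}
ground layer = {0:i, 1:o, 2:c}
drop-orders for the pieces not yet dropped (sum over which currently-grounded one goes next):
  1 to go: {4} 1  {5} 1  {6} 1
  2 to go: {0,4} 1  {1,6} 1  {3,5} 1  {4,5} 2  {4,6} 2  {5,6} 2
  3 to go: {0,4,5} 3  {0,4,6} 3  {1,4,6} 3  {1,5,6} 3  {2,3,5} 1  {3,4,5} 3  {3,5,6} 3  {4,5,6} 6
  4 to go: {0,1,4,6} 6  {0,3,4,5} 6  {0,4,5,6} 12  {1,3,5,6} 6  {1,4,5,6} 12  {2,3,4,5} 4  {2,3,5,6} 4  {3,4,5,6} 12
  5 to go: {0,1,4,5,6} 30  {0,2,3,4,5} 10  {0,3,4,5,6} 30  {1,2,3,5,6} 10  {1,3,4,5,6} 30  {2,3,4,5,6} 20
  if 0:i drops first: 60 orders
  if 1:o drops first: 60 orders
  if 2:c drops first: 90 orders
heap linearizations: 210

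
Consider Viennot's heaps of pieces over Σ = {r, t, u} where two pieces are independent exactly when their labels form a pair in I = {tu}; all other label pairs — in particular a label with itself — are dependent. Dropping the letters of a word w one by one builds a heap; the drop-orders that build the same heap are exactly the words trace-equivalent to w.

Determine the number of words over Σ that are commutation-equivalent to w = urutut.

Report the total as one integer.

#0=u has no predecessor
#1=r depends on [0:u]
#2=u depends on [1:r]
#3=t depends on [1:r]
#4=u depends on [2:u]
#5=t depends on [3:t]
sources: [0:u]
N(rest) = Σ N(rest − s) over sources s of rest; N(one piece) = 1:
  size 1 → [4]=1  [5]=1
  size 2 → [2,4]=1  [3,5]=1  [4,5]=2
  size 3 → [2,4,5]=3  [3,4,5]=3
  size 4 → [2,3,4,5]=6
  first=0(u) contributes 6

6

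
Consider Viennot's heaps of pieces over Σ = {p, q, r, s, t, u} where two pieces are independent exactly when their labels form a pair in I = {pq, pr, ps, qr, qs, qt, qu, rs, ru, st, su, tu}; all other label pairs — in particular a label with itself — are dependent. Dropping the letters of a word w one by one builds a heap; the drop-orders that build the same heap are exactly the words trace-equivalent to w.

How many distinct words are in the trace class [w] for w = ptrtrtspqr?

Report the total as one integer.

180

#0=p has no predecessor
#1=t depends on [0:p]
#2=r depends on [1:t]
#3=t depends on [2:r]
#4=r depends on [3:t]
#5=t depends on [4:r]
#6=s has no predecessor
#7=p depends on [5:t]
#8=q has no predecessor
#9=r depends on [5:t]
sources: [0:p, 6:s, 8:q]
N(rest) = Σ N(rest − s) over sources s of rest; N(one piece) = 1:
  size 1 → [6]=1  [7]=1  [8]=1  [9]=1
  size 2 → [6,7]=2  [6,8]=2  [6,9]=2  [7,8]=2  [7,9]=2  [8,9]=2
  size 3 → [5,7,9]=2  [6,7,8]=6  [6,7,9]=6  [6,8,9]=6  [7,8,9]=6
  size 4 → [4,5,7,9]=2  [5,6,7,9]=8  [5,7,8,9]=8  [6,7,8,9]=24
  size 5 → [3,4,5,7,9]=2  [4,5,6,7,9]=10  [4,5,7,8,9]=10  [5,6,7,8,9]=40
  size 6 → [2,3,4,5,7,9]=2  [3,4,5,6,7,9]=12  [3,4,5,7,8,9]=12  [4,5,6,7,8,9]=60
  size 7 → [1,2,3,4,5,7,9]=2  [2,3,4,5,6,7,9]=14  [2,3,4,5,7,8,9]=14  [3,4,5,6,7,8,9]=84
  size 8 → [0,1,2,3,4,5,7,9]=2  [1,2,3,4,5,6,7,9]=16  [1,2,3,4,5,7,8,9]=16  [2,3,4,5,6,7,8,9]=112
  first=0(p) contributes 144
  first=6(s) contributes 18
  first=8(q) contributes 18
|[w]| = 180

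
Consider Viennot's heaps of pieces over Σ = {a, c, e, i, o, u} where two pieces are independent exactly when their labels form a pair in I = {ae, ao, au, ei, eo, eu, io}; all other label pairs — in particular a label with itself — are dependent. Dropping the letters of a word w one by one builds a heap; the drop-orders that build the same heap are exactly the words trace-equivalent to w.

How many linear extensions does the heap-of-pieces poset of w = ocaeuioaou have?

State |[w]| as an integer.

200

drop 0:o onto floor
drop 1:c onto {0:o}
drop 2:a onto {1:c}
drop 3:e onto {1:c}
drop 4:u onto {1:c}
drop 5:i onto {2:a, 4:u}
drop 6:o onto {4:u}
drop 7:a onto {5:i}
drop 8:o onto {6:o}
drop 9:u onto {5:i, 8:o}
ground layer = {0:o}
drop-orders for the pieces not yet dropped (sum over which currently-grounded one goes next):
  1 to go: {3} 1  {7} 1  {9} 1
  2 to go: {3,7} 2  {3,9} 2  {7,9} 2  {8,9} 1
  3 to go: {3,7,9} 6  {3,8,9} 3  {5,7,9} 2  {6,8,9} 1  {7,8,9} 3
  4 to go: {2,5,7,9} 2  {3,5,7,9} 8  {3,6,8,9} 4  {3,7,8,9} 12  {5,7,8,9} 5  {6,7,8,9} 4
  5 to go: {2,3,5,7,9} 10  {2,5,7,8,9} 7  {3,5,7,8,9} 25  {3,6,7,8,9} 20  {5,6,7,8,9} 9
  6 to go: {2,3,5,7,8,9} 42  {2,5,6,7,8,9} 16  {3,5,6,7,8,9} 54  {4,5,6,7,8,9} 9
  7 to go: {2,3,5,6,7,8,9} 112  {2,4,5,6,7,8,9} 25  {3,4,5,6,7,8,9} 63
  8 to go: {2,3,4,5,6,7,8,9} 200
  if 0:o drops first: 200 orders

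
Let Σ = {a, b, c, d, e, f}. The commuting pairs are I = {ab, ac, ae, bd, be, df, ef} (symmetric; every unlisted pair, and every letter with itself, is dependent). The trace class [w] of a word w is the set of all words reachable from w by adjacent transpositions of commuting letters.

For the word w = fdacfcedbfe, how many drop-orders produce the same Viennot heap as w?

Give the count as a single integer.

40

0(f) covers ∅
1(d) covers ∅
2(a) covers 0:f, 1:d
3(c) covers 0:f, 1:d
4(f) covers 2:a, 3:c
5(c) covers 4:f
6(e) covers 5:c
7(d) covers 6:e
8(b) covers 5:c
9(f) covers 8:b
10(e) covers 7:d
floor of heap: 0:f, 1:d
completions by unplaced set U, small U first (add the entries for U minus each lowest piece of U):
  |U|=1: {9}:1  {10}:1
  |U|=2: {7,10}:1  {8,9}:1  {9,10}:2
  |U|=3: {6,7,10}:1  {7,9,10}:3  {8,9,10}:3
  |U|=4: {6,7,9,10}:4  {7,8,9,10}:6
  |U|=5: {6,7,8,9,10}:10
  |U|=6: {5,6,7,8,9,10}:10
  |U|=7: {4,5,6,7,8,9,10}:10
  |U|=8: {2,4,5,6,7,8,9,10}:10  {3,4,5,6,7,8,9,10}:10
  |U|=9: {2,3,4,5,6,7,8,9,10}:20
  start at 0(f): 20
  start at 1(d): 20
sum over floor = 40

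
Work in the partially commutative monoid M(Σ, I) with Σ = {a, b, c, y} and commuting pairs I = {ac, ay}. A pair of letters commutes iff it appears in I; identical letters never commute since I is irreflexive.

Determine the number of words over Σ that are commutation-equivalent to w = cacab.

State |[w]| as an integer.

6

drop 0:c onto floor
drop 1:a onto floor
drop 2:c onto {0:c}
drop 3:a onto {1:a}
drop 4:b onto {2:c, 3:a}
ground layer = {0:c, 1:a}
drop-orders for the pieces not yet dropped (sum over which currently-grounded one goes next):
  1 to go: {4} 1
  2 to go: {2,4} 1  {3,4} 1
  3 to go: {0,2,4} 1  {1,3,4} 1  {2,3,4} 2
  if 0:c drops first: 3 orders
  if 1:a drops first: 3 orders
heap linearizations: 6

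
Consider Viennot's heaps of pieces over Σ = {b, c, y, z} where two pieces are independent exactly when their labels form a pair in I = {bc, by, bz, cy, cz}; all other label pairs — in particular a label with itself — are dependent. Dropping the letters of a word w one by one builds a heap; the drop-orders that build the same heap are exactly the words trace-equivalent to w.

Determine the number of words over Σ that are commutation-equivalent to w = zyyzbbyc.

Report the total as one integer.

168

0(z) covers ∅
1(y) covers 0:z
2(y) covers 1:y
3(z) covers 2:y
4(b) covers ∅
5(b) covers 4:b
6(y) covers 3:z
7(c) covers ∅
floor of heap: 0:z, 4:b, 7:c
completions by unplaced set U, small U first (add the entries for U minus each lowest piece of U):
  |U|=1: {5}:1  {6}:1  {7}:1
  |U|=2: {3,6}:1  {4,5}:1  {5,6}:2  {5,7}:2  {6,7}:2
  |U|=3: {2,3,6}:1  {3,5,6}:3  {3,6,7}:3  {4,5,6}:3  {4,5,7}:3  {5,6,7}:6
  |U|=4: {1,2,3,6}:1  {2,3,5,6}:4  {2,3,6,7}:4  {3,4,5,6}:6  {3,5,6,7}:12  {4,5,6,7}:12
  |U|=5: {0,1,2,3,6}:1  {1,2,3,5,6}:5  {1,2,3,6,7}:5  {2,3,4,5,6}:10  {2,3,5,6,7}:20  {3,4,5,6,7}:30
  |U|=6: {0,1,2,3,5,6}:6  {0,1,2,3,6,7}:6  {1,2,3,4,5,6}:15  {1,2,3,5,6,7}:30  {2,3,4,5,6,7}:60
  start at 0(z): 105
  start at 4(b): 42
  start at 7(c): 21
sum over floor = 168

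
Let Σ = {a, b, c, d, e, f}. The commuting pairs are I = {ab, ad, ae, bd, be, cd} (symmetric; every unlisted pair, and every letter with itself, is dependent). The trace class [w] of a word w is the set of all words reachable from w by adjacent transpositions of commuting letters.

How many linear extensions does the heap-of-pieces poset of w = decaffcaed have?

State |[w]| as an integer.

3

0(d) covers ∅
1(e) covers 0:d
2(c) covers 1:e
3(a) covers 2:c
4(f) covers 3:a
5(f) covers 4:f
6(c) covers 5:f
7(a) covers 6:c
8(e) covers 6:c
9(d) covers 8:e
floor of heap: 0:d
completions by unplaced set U, small U first (add the entries for U minus each lowest piece of U):
  |U|=1: {7}:1  {9}:1
  |U|=2: {7,9}:2  {8,9}:1
  |U|=3: {7,8,9}:3
  |U|=4: {6,7,8,9}:3
  |U|=5: {5,6,7,8,9}:3
  |U|=6: {4,5,6,7,8,9}:3
  |U|=7: {3,4,5,6,7,8,9}:3
  |U|=8: {2,3,4,5,6,7,8,9}:3
  start at 0(d): 3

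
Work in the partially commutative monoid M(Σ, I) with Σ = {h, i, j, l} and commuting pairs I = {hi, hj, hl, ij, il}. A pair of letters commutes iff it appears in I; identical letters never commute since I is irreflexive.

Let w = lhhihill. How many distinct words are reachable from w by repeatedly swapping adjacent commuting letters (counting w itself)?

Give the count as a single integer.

piece 0:l — minimal
piece 1:h — minimal
piece 2:h rests on {1:h}
piece 3:i — minimal
piece 4:h rests on {2:h}
piece 5:i rests on {3:i}
piece 6:l rests on {0:l}
piece 7:l rests on {6:l}
minimal pieces: {0:l, 1:h, 3:i}
ways to finish when only these pieces remain (= sum over removing one remaining piece with nothing left below it):
  1 left: {4}→1  {5}→1  {7}→1
  2 left: {2,4}→1  {3,5}→1  {4,5}→2  {4,7}→2  {5,7}→2  {6,7}→1
  3 left: {0,6,7}→1  {1,2,4}→1  {2,4,5}→3  {2,4,7}→3  {3,4,5}→3  {3,5,7}→3  {4,5,7}→6  {4,6,7}→3  {5,6,7}→3
  4 left: {0,4,6,7}→4  {0,5,6,7}→4  {1,2,4,5}→4  {1,2,4,7}→4  {2,3,4,5}→6  {2,4,5,7}→12  {2,4,6,7}→6  {3,4,5,7}→12  {3,5,6,7}→6  {4,5,6,7}→12
  5 left: {0,2,4,6,7}→10  {0,3,5,6,7}→10  {0,4,5,6,7}→20  {1,2,3,4,5}→10  {1,2,4,5,7}→20  {1,2,4,6,7}→10  {2,3,4,5,7}→30  {2,4,5,6,7}→30  {3,4,5,6,7}→30
  6 left: {0,1,2,4,6,7}→20  {0,2,4,5,6,7}→60  {0,3,4,5,6,7}→60  {1,2,3,4,5,7}→60  {1,2,4,5,6,7}→60  {2,3,4,5,6,7}→90
  placing 0:l first → 210 extensions
  placing 1:h first → 210 extensions
  placing 3:i first → 140 extensions
total linear extensions = 560

560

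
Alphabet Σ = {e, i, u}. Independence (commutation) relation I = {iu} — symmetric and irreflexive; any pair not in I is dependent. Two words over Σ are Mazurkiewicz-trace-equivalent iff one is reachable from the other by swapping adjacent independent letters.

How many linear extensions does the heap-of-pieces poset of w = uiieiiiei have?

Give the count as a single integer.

#0=u has no predecessor
#1=i has no predecessor
#2=i depends on [1:i]
#3=e depends on [0:u, 2:i]
#4=i depends on [3:e]
#5=i depends on [4:i]
#6=i depends on [5:i]
#7=e depends on [6:i]
#8=i depends on [7:e]
sources: [0:u, 1:i]
N(rest) = Σ N(rest − s) over sources s of rest; N(one piece) = 1:
  size 1 → [8]=1
  size 2 → [7,8]=1
  size 3 → [6,7,8]=1
  size 4 → [5,6,7,8]=1
  size 5 → [4,5,6,7,8]=1
  size 6 → [3,4,5,6,7,8]=1
  size 7 → [0,3,4,5,6,7,8]=1  [2,3,4,5,6,7,8]=1
  first=0(u) contributes 1
  first=1(i) contributes 2
|[w]| = 3

3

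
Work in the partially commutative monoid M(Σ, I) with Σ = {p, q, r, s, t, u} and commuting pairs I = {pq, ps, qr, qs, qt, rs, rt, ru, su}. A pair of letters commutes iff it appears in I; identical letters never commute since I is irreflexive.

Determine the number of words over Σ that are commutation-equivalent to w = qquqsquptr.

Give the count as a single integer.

drop 0:q onto floor
drop 1:q onto {0:q}
drop 2:u onto {1:q}
drop 3:q onto {2:u}
drop 4:s onto floor
drop 5:q onto {3:q}
drop 6:u onto {5:q}
drop 7:p onto {6:u}
drop 8:t onto {4:s, 7:p}
drop 9:r onto {7:p}
ground layer = {0:q, 4:s}
drop-orders for the pieces not yet dropped (sum over which currently-grounded one goes next):
  1 to go: {8} 1  {9} 1
  2 to go: {4,8} 1  {8,9} 2
  3 to go: {4,8,9} 3  {7,8,9} 2
  4 to go: {4,7,8,9} 5  {6,7,8,9} 2
  5 to go: {4,6,7,8,9} 7  {5,6,7,8,9} 2
  6 to go: {3,5,6,7,8,9} 2  {4,5,6,7,8,9} 9
  7 to go: {2,3,5,6,7,8,9} 2  {3,4,5,6,7,8,9} 11
  8 to go: {1,2,3,5,6,7,8,9} 2  {2,3,4,5,6,7,8,9} 13
  if 0:q drops first: 15 orders
  if 4:s drops first: 2 orders
heap linearizations: 17

17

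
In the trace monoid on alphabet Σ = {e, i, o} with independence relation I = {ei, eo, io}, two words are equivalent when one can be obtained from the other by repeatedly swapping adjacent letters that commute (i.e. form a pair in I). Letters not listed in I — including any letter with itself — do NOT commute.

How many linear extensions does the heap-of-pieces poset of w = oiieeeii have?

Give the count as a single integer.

280

0(o) covers ∅
1(i) covers ∅
2(i) covers 1:i
3(e) covers ∅
4(e) covers 3:e
5(e) covers 4:e
6(i) covers 2:i
7(i) covers 6:i
floor of heap: 0:o, 1:i, 3:e
completions by unplaced set U, small U first (add the entries for U minus each lowest piece of U):
  |U|=1: {0}:1  {5}:1  {7}:1
  |U|=2: {0,5}:2  {0,7}:2  {4,5}:1  {5,7}:2  {6,7}:1
  |U|=3: {0,4,5}:3  {0,5,7}:6  {0,6,7}:3  {2,6,7}:1  {3,4,5}:1  {4,5,7}:3  {5,6,7}:3
  |U|=4: {0,2,6,7}:4  {0,3,4,5}:4  {0,4,5,7}:12  {0,5,6,7}:12  {1,2,6,7}:1  {2,5,6,7}:4  {3,4,5,7}:4  {4,5,6,7}:6
  |U|=5: {0,1,2,6,7}:5  {0,2,5,6,7}:20  {0,3,4,5,7}:20  {0,4,5,6,7}:30  {1,2,5,6,7}:5  {2,4,5,6,7}:10  {3,4,5,6,7}:10
  |U|=6: {0,1,2,5,6,7}:30  {0,2,4,5,6,7}:60  {0,3,4,5,6,7}:60  {1,2,4,5,6,7}:15  {2,3,4,5,6,7}:20
  start at 0(o): 35
  start at 1(i): 140
  start at 3(e): 105
sum over floor = 280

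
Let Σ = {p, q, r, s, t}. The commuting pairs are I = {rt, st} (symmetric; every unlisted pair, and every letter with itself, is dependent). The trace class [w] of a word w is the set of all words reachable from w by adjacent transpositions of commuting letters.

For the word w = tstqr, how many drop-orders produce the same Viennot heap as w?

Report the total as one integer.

3

#0=t has no predecessor
#1=s has no predecessor
#2=t depends on [0:t]
#3=q depends on [1:s, 2:t]
#4=r depends on [3:q]
sources: [0:t, 1:s]
N(rest) = Σ N(rest − s) over sources s of rest; N(one piece) = 1:
  size 1 → [4]=1
  size 2 → [3,4]=1
  size 3 → [1,3,4]=1  [2,3,4]=1
  first=0(t) contributes 2
  first=1(s) contributes 1
|[w]| = 3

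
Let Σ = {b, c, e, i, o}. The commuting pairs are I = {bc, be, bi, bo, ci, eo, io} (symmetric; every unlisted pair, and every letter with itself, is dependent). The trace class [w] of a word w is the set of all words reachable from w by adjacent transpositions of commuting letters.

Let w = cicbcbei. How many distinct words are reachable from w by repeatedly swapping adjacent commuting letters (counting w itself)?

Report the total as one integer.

#0=c has no predecessor
#1=i has no predecessor
#2=c depends on [0:c]
#3=b has no predecessor
#4=c depends on [2:c]
#5=b depends on [3:b]
#6=e depends on [1:i, 4:c]
#7=i depends on [6:e]
sources: [0:c, 1:i, 3:b]
N(rest) = Σ N(rest − s) over sources s of rest; N(one piece) = 1:
  size 1 → [5]=1  [7]=1
  size 2 → [3,5]=1  [5,7]=2  [6,7]=1
  size 3 → [1,6,7]=1  [3,5,7]=3  [4,6,7]=1  [5,6,7]=3
  size 4 → [1,4,6,7]=2  [1,5,6,7]=4  [2,4,6,7]=1  [3,5,6,7]=6  [4,5,6,7]=4
  size 5 → [0,2,4,6,7]=1  [1,2,4,6,7]=3  [1,3,5,6,7]=10  [1,4,5,6,7]=10  [2,4,5,6,7]=5  [3,4,5,6,7]=10
  size 6 → [0,1,2,4,6,7]=4  [0,2,4,5,6,7]=6  [1,2,4,5,6,7]=18  [1,3,4,5,6,7]=30  [2,3,4,5,6,7]=15
  first=0(c) contributes 63
  first=1(i) contributes 21
  first=3(b) contributes 28
|[w]| = 112

112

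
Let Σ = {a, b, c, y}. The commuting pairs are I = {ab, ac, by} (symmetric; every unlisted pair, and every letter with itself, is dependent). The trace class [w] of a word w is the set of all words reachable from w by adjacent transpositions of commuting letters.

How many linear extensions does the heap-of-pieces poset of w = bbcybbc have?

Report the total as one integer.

3

piece 0:b — minimal
piece 1:b rests on {0:b}
piece 2:c rests on {1:b}
piece 3:y rests on {2:c}
piece 4:b rests on {2:c}
piece 5:b rests on {4:b}
piece 6:c rests on {3:y, 5:b}
minimal pieces: {0:b}
ways to finish when only these pieces remain (= sum over removing one remaining piece with nothing left below it):
  1 left: {6}→1
  2 left: {3,6}→1  {5,6}→1
  3 left: {3,5,6}→2  {4,5,6}→1
  4 left: {3,4,5,6}→3
  5 left: {2,3,4,5,6}→3
  placing 0:b first → 3 extensions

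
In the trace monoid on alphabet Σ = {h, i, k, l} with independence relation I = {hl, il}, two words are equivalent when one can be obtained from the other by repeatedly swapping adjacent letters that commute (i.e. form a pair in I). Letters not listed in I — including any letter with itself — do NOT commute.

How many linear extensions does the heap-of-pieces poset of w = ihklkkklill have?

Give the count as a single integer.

0(i) covers ∅
1(h) covers 0:i
2(k) covers 1:h
3(l) covers 2:k
4(k) covers 3:l
5(k) covers 4:k
6(k) covers 5:k
7(l) covers 6:k
8(i) covers 6:k
9(l) covers 7:l
10(l) covers 9:l
floor of heap: 0:i
completions by unplaced set U, small U first (add the entries for U minus each lowest piece of U):
  |U|=1: {8}:1  {10}:1
  |U|=2: {8,10}:2  {9,10}:1
  |U|=3: {7,9,10}:1  {8,9,10}:3
  |U|=4: {7,8,9,10}:4
  |U|=5: {6,7,8,9,10}:4
  |U|=6: {5,6,7,8,9,10}:4
  |U|=7: {4,5,6,7,8,9,10}:4
  |U|=8: {3,4,5,6,7,8,9,10}:4
  |U|=9: {2,3,4,5,6,7,8,9,10}:4
  start at 0(i): 4

4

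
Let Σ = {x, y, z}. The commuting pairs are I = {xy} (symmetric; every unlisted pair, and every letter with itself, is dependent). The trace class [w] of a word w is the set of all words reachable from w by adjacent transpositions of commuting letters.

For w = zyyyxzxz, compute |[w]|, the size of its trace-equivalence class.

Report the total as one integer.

4

piece 0:z — minimal
piece 1:y rests on {0:z}
piece 2:y rests on {1:y}
piece 3:y rests on {2:y}
piece 4:x rests on {0:z}
piece 5:z rests on {3:y, 4:x}
piece 6:x rests on {5:z}
piece 7:z rests on {6:x}
minimal pieces: {0:z}
ways to finish when only these pieces remain (= sum over removing one remaining piece with nothing left below it):
  1 left: {7}→1
  2 left: {6,7}→1
  3 left: {5,6,7}→1
  4 left: {3,5,6,7}→1  {4,5,6,7}→1
  5 left: {2,3,5,6,7}→1  {3,4,5,6,7}→2
  6 left: {1,2,3,5,6,7}→1  {2,3,4,5,6,7}→3
  placing 0:z first → 4 extensions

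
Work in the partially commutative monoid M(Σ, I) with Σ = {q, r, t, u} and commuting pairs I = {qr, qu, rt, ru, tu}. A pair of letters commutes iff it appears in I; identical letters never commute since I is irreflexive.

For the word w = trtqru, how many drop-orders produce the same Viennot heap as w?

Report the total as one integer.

60

drop 0:t onto floor
drop 1:r onto floor
drop 2:t onto {0:t}
drop 3:q onto {2:t}
drop 4:r onto {1:r}
drop 5:u onto floor
ground layer = {0:t, 1:r, 5:u}
drop-orders for the pieces not yet dropped (sum over which currently-grounded one goes next):
  1 to go: {3} 1  {4} 1  {5} 1
  2 to go: {1,4} 1  {2,3} 1  {3,4} 2  {3,5} 2  {4,5} 2
  3 to go: {0,2,3} 1  {1,3,4} 3  {1,4,5} 3  {2,3,4} 3  {2,3,5} 3  {3,4,5} 6
  4 to go: {0,2,3,4} 4  {0,2,3,5} 4  {1,2,3,4} 6  {1,3,4,5} 12  {2,3,4,5} 12
  if 0:t drops first: 30 orders
  if 1:r drops first: 20 orders
  if 5:u drops first: 10 orders
heap linearizations: 60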